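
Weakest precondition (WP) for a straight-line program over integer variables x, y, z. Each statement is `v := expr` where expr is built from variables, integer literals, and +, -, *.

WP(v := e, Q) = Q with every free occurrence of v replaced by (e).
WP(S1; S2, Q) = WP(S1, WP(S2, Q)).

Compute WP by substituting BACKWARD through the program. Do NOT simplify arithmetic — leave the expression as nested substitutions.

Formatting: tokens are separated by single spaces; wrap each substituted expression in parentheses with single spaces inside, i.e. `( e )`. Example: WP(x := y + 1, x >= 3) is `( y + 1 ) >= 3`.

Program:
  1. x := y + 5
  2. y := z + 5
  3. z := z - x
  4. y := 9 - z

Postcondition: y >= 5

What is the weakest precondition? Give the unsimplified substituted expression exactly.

post: y >= 5
stmt 4: y := 9 - z  -- replace 1 occurrence(s) of y with (9 - z)
  => ( 9 - z ) >= 5
stmt 3: z := z - x  -- replace 1 occurrence(s) of z with (z - x)
  => ( 9 - ( z - x ) ) >= 5
stmt 2: y := z + 5  -- replace 0 occurrence(s) of y with (z + 5)
  => ( 9 - ( z - x ) ) >= 5
stmt 1: x := y + 5  -- replace 1 occurrence(s) of x with (y + 5)
  => ( 9 - ( z - ( y + 5 ) ) ) >= 5

Answer: ( 9 - ( z - ( y + 5 ) ) ) >= 5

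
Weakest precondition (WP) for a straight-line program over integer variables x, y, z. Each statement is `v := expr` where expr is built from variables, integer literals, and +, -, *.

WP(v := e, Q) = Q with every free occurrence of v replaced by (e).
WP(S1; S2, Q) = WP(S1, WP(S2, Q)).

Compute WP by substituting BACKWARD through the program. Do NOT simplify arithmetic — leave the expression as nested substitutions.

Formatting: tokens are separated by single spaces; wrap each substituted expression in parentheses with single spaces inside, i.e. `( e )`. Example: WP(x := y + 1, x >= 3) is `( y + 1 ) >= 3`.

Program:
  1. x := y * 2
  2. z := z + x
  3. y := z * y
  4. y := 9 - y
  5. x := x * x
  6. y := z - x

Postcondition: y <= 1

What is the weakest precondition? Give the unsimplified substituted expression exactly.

Answer: ( ( z + ( y * 2 ) ) - ( ( y * 2 ) * ( y * 2 ) ) ) <= 1

Derivation:
post: y <= 1
stmt 6: y := z - x  -- replace 1 occurrence(s) of y with (z - x)
  => ( z - x ) <= 1
stmt 5: x := x * x  -- replace 1 occurrence(s) of x with (x * x)
  => ( z - ( x * x ) ) <= 1
stmt 4: y := 9 - y  -- replace 0 occurrence(s) of y with (9 - y)
  => ( z - ( x * x ) ) <= 1
stmt 3: y := z * y  -- replace 0 occurrence(s) of y with (z * y)
  => ( z - ( x * x ) ) <= 1
stmt 2: z := z + x  -- replace 1 occurrence(s) of z with (z + x)
  => ( ( z + x ) - ( x * x ) ) <= 1
stmt 1: x := y * 2  -- replace 3 occurrence(s) of x with (y * 2)
  => ( ( z + ( y * 2 ) ) - ( ( y * 2 ) * ( y * 2 ) ) ) <= 1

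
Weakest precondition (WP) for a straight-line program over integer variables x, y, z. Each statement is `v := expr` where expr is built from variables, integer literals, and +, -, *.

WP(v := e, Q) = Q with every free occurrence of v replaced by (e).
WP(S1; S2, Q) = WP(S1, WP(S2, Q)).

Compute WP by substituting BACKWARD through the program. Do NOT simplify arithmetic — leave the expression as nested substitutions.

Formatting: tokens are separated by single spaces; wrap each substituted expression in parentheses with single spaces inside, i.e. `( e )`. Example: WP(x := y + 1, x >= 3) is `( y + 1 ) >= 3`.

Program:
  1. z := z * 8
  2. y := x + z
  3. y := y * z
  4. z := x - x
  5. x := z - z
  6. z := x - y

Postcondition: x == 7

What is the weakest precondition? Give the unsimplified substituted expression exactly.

post: x == 7
stmt 6: z := x - y  -- replace 0 occurrence(s) of z with (x - y)
  => x == 7
stmt 5: x := z - z  -- replace 1 occurrence(s) of x with (z - z)
  => ( z - z ) == 7
stmt 4: z := x - x  -- replace 2 occurrence(s) of z with (x - x)
  => ( ( x - x ) - ( x - x ) ) == 7
stmt 3: y := y * z  -- replace 0 occurrence(s) of y with (y * z)
  => ( ( x - x ) - ( x - x ) ) == 7
stmt 2: y := x + z  -- replace 0 occurrence(s) of y with (x + z)
  => ( ( x - x ) - ( x - x ) ) == 7
stmt 1: z := z * 8  -- replace 0 occurrence(s) of z with (z * 8)
  => ( ( x - x ) - ( x - x ) ) == 7

Answer: ( ( x - x ) - ( x - x ) ) == 7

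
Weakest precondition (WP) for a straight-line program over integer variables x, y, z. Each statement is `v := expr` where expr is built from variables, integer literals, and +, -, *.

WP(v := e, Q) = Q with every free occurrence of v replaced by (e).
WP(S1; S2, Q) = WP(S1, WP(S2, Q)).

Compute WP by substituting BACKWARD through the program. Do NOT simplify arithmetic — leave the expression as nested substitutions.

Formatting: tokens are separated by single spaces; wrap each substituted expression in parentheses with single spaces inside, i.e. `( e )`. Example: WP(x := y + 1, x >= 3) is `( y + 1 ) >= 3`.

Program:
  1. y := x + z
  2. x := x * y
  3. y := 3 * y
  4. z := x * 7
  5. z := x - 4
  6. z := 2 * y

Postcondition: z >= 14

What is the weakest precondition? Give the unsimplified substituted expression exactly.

post: z >= 14
stmt 6: z := 2 * y  -- replace 1 occurrence(s) of z with (2 * y)
  => ( 2 * y ) >= 14
stmt 5: z := x - 4  -- replace 0 occurrence(s) of z with (x - 4)
  => ( 2 * y ) >= 14
stmt 4: z := x * 7  -- replace 0 occurrence(s) of z with (x * 7)
  => ( 2 * y ) >= 14
stmt 3: y := 3 * y  -- replace 1 occurrence(s) of y with (3 * y)
  => ( 2 * ( 3 * y ) ) >= 14
stmt 2: x := x * y  -- replace 0 occurrence(s) of x with (x * y)
  => ( 2 * ( 3 * y ) ) >= 14
stmt 1: y := x + z  -- replace 1 occurrence(s) of y with (x + z)
  => ( 2 * ( 3 * ( x + z ) ) ) >= 14

Answer: ( 2 * ( 3 * ( x + z ) ) ) >= 14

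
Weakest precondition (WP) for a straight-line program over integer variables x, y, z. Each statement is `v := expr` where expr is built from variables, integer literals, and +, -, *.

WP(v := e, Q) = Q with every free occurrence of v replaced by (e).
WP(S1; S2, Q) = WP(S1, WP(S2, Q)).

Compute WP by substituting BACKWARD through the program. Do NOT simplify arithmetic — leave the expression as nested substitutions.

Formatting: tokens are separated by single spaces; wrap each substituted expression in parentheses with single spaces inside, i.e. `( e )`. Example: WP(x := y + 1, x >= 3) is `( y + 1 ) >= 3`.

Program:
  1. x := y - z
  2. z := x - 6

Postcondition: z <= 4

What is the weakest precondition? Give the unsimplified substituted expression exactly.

Answer: ( ( y - z ) - 6 ) <= 4

Derivation:
post: z <= 4
stmt 2: z := x - 6  -- replace 1 occurrence(s) of z with (x - 6)
  => ( x - 6 ) <= 4
stmt 1: x := y - z  -- replace 1 occurrence(s) of x with (y - z)
  => ( ( y - z ) - 6 ) <= 4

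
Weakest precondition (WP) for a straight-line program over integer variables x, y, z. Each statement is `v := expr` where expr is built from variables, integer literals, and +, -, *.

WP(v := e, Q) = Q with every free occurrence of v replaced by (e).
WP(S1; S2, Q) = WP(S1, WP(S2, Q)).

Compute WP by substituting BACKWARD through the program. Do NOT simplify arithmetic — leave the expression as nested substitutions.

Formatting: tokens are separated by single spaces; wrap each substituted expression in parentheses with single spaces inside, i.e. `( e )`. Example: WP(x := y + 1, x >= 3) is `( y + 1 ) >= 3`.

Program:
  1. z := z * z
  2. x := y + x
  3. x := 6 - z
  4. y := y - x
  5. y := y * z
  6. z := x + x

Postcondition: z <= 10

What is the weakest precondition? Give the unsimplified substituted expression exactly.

post: z <= 10
stmt 6: z := x + x  -- replace 1 occurrence(s) of z with (x + x)
  => ( x + x ) <= 10
stmt 5: y := y * z  -- replace 0 occurrence(s) of y with (y * z)
  => ( x + x ) <= 10
stmt 4: y := y - x  -- replace 0 occurrence(s) of y with (y - x)
  => ( x + x ) <= 10
stmt 3: x := 6 - z  -- replace 2 occurrence(s) of x with (6 - z)
  => ( ( 6 - z ) + ( 6 - z ) ) <= 10
stmt 2: x := y + x  -- replace 0 occurrence(s) of x with (y + x)
  => ( ( 6 - z ) + ( 6 - z ) ) <= 10
stmt 1: z := z * z  -- replace 2 occurrence(s) of z with (z * z)
  => ( ( 6 - ( z * z ) ) + ( 6 - ( z * z ) ) ) <= 10

Answer: ( ( 6 - ( z * z ) ) + ( 6 - ( z * z ) ) ) <= 10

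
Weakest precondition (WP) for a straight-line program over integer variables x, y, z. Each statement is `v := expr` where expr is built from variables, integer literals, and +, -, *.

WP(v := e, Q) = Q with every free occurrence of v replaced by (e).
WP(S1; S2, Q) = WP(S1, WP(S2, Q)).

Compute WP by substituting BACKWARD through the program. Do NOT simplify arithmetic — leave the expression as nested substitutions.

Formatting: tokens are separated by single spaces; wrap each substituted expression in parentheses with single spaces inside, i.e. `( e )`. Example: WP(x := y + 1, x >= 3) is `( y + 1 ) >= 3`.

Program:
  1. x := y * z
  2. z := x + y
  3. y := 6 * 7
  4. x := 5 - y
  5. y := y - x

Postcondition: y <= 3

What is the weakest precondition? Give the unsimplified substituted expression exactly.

Answer: ( ( 6 * 7 ) - ( 5 - ( 6 * 7 ) ) ) <= 3

Derivation:
post: y <= 3
stmt 5: y := y - x  -- replace 1 occurrence(s) of y with (y - x)
  => ( y - x ) <= 3
stmt 4: x := 5 - y  -- replace 1 occurrence(s) of x with (5 - y)
  => ( y - ( 5 - y ) ) <= 3
stmt 3: y := 6 * 7  -- replace 2 occurrence(s) of y with (6 * 7)
  => ( ( 6 * 7 ) - ( 5 - ( 6 * 7 ) ) ) <= 3
stmt 2: z := x + y  -- replace 0 occurrence(s) of z with (x + y)
  => ( ( 6 * 7 ) - ( 5 - ( 6 * 7 ) ) ) <= 3
stmt 1: x := y * z  -- replace 0 occurrence(s) of x with (y * z)
  => ( ( 6 * 7 ) - ( 5 - ( 6 * 7 ) ) ) <= 3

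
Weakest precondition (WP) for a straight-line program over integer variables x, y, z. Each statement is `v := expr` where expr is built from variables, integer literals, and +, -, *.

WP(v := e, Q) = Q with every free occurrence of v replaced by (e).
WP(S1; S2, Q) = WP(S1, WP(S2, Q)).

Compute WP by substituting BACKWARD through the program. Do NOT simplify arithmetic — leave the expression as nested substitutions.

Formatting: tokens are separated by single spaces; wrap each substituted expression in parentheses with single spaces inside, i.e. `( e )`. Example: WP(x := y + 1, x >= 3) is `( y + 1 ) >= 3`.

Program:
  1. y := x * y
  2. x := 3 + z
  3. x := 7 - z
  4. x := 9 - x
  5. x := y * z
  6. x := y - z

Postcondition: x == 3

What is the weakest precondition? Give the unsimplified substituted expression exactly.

Answer: ( ( x * y ) - z ) == 3

Derivation:
post: x == 3
stmt 6: x := y - z  -- replace 1 occurrence(s) of x with (y - z)
  => ( y - z ) == 3
stmt 5: x := y * z  -- replace 0 occurrence(s) of x with (y * z)
  => ( y - z ) == 3
stmt 4: x := 9 - x  -- replace 0 occurrence(s) of x with (9 - x)
  => ( y - z ) == 3
stmt 3: x := 7 - z  -- replace 0 occurrence(s) of x with (7 - z)
  => ( y - z ) == 3
stmt 2: x := 3 + z  -- replace 0 occurrence(s) of x with (3 + z)
  => ( y - z ) == 3
stmt 1: y := x * y  -- replace 1 occurrence(s) of y with (x * y)
  => ( ( x * y ) - z ) == 3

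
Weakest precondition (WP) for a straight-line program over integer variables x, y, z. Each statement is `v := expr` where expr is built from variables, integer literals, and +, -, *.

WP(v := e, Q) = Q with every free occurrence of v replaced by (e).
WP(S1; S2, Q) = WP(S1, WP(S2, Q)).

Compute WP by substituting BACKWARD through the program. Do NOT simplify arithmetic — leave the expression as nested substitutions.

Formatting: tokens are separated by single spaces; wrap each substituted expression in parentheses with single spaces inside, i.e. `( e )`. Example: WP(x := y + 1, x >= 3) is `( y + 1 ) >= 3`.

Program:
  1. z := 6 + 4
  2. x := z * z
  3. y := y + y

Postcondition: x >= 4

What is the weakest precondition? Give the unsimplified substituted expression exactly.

post: x >= 4
stmt 3: y := y + y  -- replace 0 occurrence(s) of y with (y + y)
  => x >= 4
stmt 2: x := z * z  -- replace 1 occurrence(s) of x with (z * z)
  => ( z * z ) >= 4
stmt 1: z := 6 + 4  -- replace 2 occurrence(s) of z with (6 + 4)
  => ( ( 6 + 4 ) * ( 6 + 4 ) ) >= 4

Answer: ( ( 6 + 4 ) * ( 6 + 4 ) ) >= 4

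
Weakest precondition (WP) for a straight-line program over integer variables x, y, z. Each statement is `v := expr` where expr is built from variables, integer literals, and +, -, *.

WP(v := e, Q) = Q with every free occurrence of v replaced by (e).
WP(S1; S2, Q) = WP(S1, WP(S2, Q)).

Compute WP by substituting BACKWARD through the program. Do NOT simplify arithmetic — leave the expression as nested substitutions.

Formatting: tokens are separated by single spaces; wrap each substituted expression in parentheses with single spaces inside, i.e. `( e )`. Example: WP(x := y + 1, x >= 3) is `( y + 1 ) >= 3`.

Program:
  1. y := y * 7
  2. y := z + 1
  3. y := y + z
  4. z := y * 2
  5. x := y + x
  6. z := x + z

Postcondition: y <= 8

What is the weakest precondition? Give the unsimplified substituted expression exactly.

post: y <= 8
stmt 6: z := x + z  -- replace 0 occurrence(s) of z with (x + z)
  => y <= 8
stmt 5: x := y + x  -- replace 0 occurrence(s) of x with (y + x)
  => y <= 8
stmt 4: z := y * 2  -- replace 0 occurrence(s) of z with (y * 2)
  => y <= 8
stmt 3: y := y + z  -- replace 1 occurrence(s) of y with (y + z)
  => ( y + z ) <= 8
stmt 2: y := z + 1  -- replace 1 occurrence(s) of y with (z + 1)
  => ( ( z + 1 ) + z ) <= 8
stmt 1: y := y * 7  -- replace 0 occurrence(s) of y with (y * 7)
  => ( ( z + 1 ) + z ) <= 8

Answer: ( ( z + 1 ) + z ) <= 8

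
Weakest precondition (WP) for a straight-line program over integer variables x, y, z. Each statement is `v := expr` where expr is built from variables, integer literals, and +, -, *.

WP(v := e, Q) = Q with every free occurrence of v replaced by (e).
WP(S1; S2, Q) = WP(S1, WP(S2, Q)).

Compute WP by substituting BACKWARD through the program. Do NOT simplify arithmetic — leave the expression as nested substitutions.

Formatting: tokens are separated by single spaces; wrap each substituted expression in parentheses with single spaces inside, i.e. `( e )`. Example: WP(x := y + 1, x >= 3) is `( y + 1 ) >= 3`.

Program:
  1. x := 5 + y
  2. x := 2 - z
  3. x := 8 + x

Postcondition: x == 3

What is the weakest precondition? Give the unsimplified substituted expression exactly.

post: x == 3
stmt 3: x := 8 + x  -- replace 1 occurrence(s) of x with (8 + x)
  => ( 8 + x ) == 3
stmt 2: x := 2 - z  -- replace 1 occurrence(s) of x with (2 - z)
  => ( 8 + ( 2 - z ) ) == 3
stmt 1: x := 5 + y  -- replace 0 occurrence(s) of x with (5 + y)
  => ( 8 + ( 2 - z ) ) == 3

Answer: ( 8 + ( 2 - z ) ) == 3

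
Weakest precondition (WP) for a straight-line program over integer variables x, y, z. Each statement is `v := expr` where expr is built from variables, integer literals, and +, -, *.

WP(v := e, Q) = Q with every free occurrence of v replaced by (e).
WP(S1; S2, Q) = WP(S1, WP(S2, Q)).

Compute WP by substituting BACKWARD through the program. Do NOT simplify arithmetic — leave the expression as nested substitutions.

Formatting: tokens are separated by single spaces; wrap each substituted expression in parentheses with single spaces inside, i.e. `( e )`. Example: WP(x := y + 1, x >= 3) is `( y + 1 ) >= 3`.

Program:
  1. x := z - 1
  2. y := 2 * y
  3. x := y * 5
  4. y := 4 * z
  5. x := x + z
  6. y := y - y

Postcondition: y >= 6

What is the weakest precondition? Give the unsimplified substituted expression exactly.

Answer: ( ( 4 * z ) - ( 4 * z ) ) >= 6

Derivation:
post: y >= 6
stmt 6: y := y - y  -- replace 1 occurrence(s) of y with (y - y)
  => ( y - y ) >= 6
stmt 5: x := x + z  -- replace 0 occurrence(s) of x with (x + z)
  => ( y - y ) >= 6
stmt 4: y := 4 * z  -- replace 2 occurrence(s) of y with (4 * z)
  => ( ( 4 * z ) - ( 4 * z ) ) >= 6
stmt 3: x := y * 5  -- replace 0 occurrence(s) of x with (y * 5)
  => ( ( 4 * z ) - ( 4 * z ) ) >= 6
stmt 2: y := 2 * y  -- replace 0 occurrence(s) of y with (2 * y)
  => ( ( 4 * z ) - ( 4 * z ) ) >= 6
stmt 1: x := z - 1  -- replace 0 occurrence(s) of x with (z - 1)
  => ( ( 4 * z ) - ( 4 * z ) ) >= 6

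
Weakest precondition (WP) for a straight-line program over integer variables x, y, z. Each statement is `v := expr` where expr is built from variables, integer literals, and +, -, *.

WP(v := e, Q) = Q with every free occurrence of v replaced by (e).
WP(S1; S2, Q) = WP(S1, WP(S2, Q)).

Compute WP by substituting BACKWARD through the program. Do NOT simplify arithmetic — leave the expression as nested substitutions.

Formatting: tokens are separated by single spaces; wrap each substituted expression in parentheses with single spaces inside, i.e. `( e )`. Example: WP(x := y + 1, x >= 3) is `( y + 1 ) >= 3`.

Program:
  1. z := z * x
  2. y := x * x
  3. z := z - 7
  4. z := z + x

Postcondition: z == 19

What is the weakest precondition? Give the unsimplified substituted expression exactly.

Answer: ( ( ( z * x ) - 7 ) + x ) == 19

Derivation:
post: z == 19
stmt 4: z := z + x  -- replace 1 occurrence(s) of z with (z + x)
  => ( z + x ) == 19
stmt 3: z := z - 7  -- replace 1 occurrence(s) of z with (z - 7)
  => ( ( z - 7 ) + x ) == 19
stmt 2: y := x * x  -- replace 0 occurrence(s) of y with (x * x)
  => ( ( z - 7 ) + x ) == 19
stmt 1: z := z * x  -- replace 1 occurrence(s) of z with (z * x)
  => ( ( ( z * x ) - 7 ) + x ) == 19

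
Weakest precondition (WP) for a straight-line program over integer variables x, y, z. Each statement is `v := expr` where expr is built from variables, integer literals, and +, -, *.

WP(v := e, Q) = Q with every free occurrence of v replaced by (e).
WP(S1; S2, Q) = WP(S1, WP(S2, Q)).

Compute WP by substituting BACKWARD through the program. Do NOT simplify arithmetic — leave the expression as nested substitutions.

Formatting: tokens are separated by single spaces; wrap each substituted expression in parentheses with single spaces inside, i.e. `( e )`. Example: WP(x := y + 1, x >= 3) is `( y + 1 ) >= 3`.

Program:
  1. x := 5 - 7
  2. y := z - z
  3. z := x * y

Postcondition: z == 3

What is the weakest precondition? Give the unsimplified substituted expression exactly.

post: z == 3
stmt 3: z := x * y  -- replace 1 occurrence(s) of z with (x * y)
  => ( x * y ) == 3
stmt 2: y := z - z  -- replace 1 occurrence(s) of y with (z - z)
  => ( x * ( z - z ) ) == 3
stmt 1: x := 5 - 7  -- replace 1 occurrence(s) of x with (5 - 7)
  => ( ( 5 - 7 ) * ( z - z ) ) == 3

Answer: ( ( 5 - 7 ) * ( z - z ) ) == 3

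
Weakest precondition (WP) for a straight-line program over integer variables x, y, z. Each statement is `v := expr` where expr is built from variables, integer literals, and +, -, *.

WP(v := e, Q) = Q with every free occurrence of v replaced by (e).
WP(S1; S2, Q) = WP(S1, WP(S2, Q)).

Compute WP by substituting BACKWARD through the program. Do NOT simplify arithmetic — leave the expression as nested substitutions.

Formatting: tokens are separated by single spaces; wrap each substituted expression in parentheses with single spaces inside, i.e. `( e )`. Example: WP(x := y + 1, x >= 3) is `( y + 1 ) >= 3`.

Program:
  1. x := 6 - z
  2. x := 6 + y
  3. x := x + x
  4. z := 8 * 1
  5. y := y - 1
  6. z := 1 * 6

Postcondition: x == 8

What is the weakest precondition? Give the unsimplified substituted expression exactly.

post: x == 8
stmt 6: z := 1 * 6  -- replace 0 occurrence(s) of z with (1 * 6)
  => x == 8
stmt 5: y := y - 1  -- replace 0 occurrence(s) of y with (y - 1)
  => x == 8
stmt 4: z := 8 * 1  -- replace 0 occurrence(s) of z with (8 * 1)
  => x == 8
stmt 3: x := x + x  -- replace 1 occurrence(s) of x with (x + x)
  => ( x + x ) == 8
stmt 2: x := 6 + y  -- replace 2 occurrence(s) of x with (6 + y)
  => ( ( 6 + y ) + ( 6 + y ) ) == 8
stmt 1: x := 6 - z  -- replace 0 occurrence(s) of x with (6 - z)
  => ( ( 6 + y ) + ( 6 + y ) ) == 8

Answer: ( ( 6 + y ) + ( 6 + y ) ) == 8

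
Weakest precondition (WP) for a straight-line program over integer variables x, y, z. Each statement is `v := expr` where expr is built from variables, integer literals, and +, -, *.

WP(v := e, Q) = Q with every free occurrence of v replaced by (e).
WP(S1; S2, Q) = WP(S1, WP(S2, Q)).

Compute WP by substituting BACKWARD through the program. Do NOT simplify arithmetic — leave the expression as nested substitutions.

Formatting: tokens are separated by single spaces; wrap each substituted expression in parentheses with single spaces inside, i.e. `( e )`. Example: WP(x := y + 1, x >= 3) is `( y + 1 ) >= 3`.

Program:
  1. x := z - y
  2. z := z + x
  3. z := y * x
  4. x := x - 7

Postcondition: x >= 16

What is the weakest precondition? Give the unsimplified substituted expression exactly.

post: x >= 16
stmt 4: x := x - 7  -- replace 1 occurrence(s) of x with (x - 7)
  => ( x - 7 ) >= 16
stmt 3: z := y * x  -- replace 0 occurrence(s) of z with (y * x)
  => ( x - 7 ) >= 16
stmt 2: z := z + x  -- replace 0 occurrence(s) of z with (z + x)
  => ( x - 7 ) >= 16
stmt 1: x := z - y  -- replace 1 occurrence(s) of x with (z - y)
  => ( ( z - y ) - 7 ) >= 16

Answer: ( ( z - y ) - 7 ) >= 16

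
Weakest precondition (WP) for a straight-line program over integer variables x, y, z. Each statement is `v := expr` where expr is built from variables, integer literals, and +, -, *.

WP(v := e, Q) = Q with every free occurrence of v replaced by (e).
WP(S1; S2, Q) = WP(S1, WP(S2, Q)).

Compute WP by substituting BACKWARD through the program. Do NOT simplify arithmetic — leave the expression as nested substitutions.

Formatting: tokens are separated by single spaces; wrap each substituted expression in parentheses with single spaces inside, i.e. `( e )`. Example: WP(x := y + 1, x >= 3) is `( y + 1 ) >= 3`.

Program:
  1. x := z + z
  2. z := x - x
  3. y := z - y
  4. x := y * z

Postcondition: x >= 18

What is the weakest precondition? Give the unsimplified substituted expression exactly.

Answer: ( ( ( ( z + z ) - ( z + z ) ) - y ) * ( ( z + z ) - ( z + z ) ) ) >= 18

Derivation:
post: x >= 18
stmt 4: x := y * z  -- replace 1 occurrence(s) of x with (y * z)
  => ( y * z ) >= 18
stmt 3: y := z - y  -- replace 1 occurrence(s) of y with (z - y)
  => ( ( z - y ) * z ) >= 18
stmt 2: z := x - x  -- replace 2 occurrence(s) of z with (x - x)
  => ( ( ( x - x ) - y ) * ( x - x ) ) >= 18
stmt 1: x := z + z  -- replace 4 occurrence(s) of x with (z + z)
  => ( ( ( ( z + z ) - ( z + z ) ) - y ) * ( ( z + z ) - ( z + z ) ) ) >= 18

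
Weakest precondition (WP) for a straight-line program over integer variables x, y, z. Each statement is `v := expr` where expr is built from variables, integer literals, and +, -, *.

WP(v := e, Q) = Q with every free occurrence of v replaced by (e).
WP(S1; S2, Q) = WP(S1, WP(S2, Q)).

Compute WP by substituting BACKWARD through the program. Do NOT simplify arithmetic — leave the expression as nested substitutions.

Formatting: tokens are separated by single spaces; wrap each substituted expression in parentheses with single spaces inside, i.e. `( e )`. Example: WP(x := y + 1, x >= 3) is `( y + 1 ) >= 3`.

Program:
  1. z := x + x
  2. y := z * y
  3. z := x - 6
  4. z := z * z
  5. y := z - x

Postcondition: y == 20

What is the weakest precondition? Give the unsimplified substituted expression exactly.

post: y == 20
stmt 5: y := z - x  -- replace 1 occurrence(s) of y with (z - x)
  => ( z - x ) == 20
stmt 4: z := z * z  -- replace 1 occurrence(s) of z with (z * z)
  => ( ( z * z ) - x ) == 20
stmt 3: z := x - 6  -- replace 2 occurrence(s) of z with (x - 6)
  => ( ( ( x - 6 ) * ( x - 6 ) ) - x ) == 20
stmt 2: y := z * y  -- replace 0 occurrence(s) of y with (z * y)
  => ( ( ( x - 6 ) * ( x - 6 ) ) - x ) == 20
stmt 1: z := x + x  -- replace 0 occurrence(s) of z with (x + x)
  => ( ( ( x - 6 ) * ( x - 6 ) ) - x ) == 20

Answer: ( ( ( x - 6 ) * ( x - 6 ) ) - x ) == 20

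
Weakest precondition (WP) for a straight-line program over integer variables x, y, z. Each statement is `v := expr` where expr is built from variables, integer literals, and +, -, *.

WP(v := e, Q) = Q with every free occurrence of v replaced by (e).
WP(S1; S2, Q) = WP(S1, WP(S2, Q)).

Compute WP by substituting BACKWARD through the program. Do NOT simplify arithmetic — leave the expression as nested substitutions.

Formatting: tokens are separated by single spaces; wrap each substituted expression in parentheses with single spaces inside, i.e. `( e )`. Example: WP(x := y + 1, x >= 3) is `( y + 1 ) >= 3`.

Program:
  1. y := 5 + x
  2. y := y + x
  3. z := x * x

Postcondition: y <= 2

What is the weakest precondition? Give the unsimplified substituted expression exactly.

post: y <= 2
stmt 3: z := x * x  -- replace 0 occurrence(s) of z with (x * x)
  => y <= 2
stmt 2: y := y + x  -- replace 1 occurrence(s) of y with (y + x)
  => ( y + x ) <= 2
stmt 1: y := 5 + x  -- replace 1 occurrence(s) of y with (5 + x)
  => ( ( 5 + x ) + x ) <= 2

Answer: ( ( 5 + x ) + x ) <= 2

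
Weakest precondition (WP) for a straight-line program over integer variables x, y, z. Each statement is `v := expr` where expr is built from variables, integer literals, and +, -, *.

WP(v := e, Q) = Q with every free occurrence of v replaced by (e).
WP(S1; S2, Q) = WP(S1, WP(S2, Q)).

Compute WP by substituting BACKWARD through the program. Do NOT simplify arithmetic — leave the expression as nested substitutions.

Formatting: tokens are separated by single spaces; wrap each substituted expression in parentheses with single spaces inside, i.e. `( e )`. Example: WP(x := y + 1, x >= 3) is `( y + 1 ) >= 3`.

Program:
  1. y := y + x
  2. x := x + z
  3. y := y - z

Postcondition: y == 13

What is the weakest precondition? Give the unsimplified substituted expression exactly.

Answer: ( ( y + x ) - z ) == 13

Derivation:
post: y == 13
stmt 3: y := y - z  -- replace 1 occurrence(s) of y with (y - z)
  => ( y - z ) == 13
stmt 2: x := x + z  -- replace 0 occurrence(s) of x with (x + z)
  => ( y - z ) == 13
stmt 1: y := y + x  -- replace 1 occurrence(s) of y with (y + x)
  => ( ( y + x ) - z ) == 13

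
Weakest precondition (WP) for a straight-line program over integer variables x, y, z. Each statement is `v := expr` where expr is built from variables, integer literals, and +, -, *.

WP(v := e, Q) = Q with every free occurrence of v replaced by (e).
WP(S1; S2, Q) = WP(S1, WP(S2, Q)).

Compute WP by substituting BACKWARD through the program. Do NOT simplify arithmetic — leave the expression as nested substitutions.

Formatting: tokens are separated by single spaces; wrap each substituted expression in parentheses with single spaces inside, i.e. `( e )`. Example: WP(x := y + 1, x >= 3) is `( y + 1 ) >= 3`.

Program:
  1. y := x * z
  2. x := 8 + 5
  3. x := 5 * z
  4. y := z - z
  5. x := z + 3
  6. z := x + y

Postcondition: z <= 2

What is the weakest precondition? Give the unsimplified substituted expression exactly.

post: z <= 2
stmt 6: z := x + y  -- replace 1 occurrence(s) of z with (x + y)
  => ( x + y ) <= 2
stmt 5: x := z + 3  -- replace 1 occurrence(s) of x with (z + 3)
  => ( ( z + 3 ) + y ) <= 2
stmt 4: y := z - z  -- replace 1 occurrence(s) of y with (z - z)
  => ( ( z + 3 ) + ( z - z ) ) <= 2
stmt 3: x := 5 * z  -- replace 0 occurrence(s) of x with (5 * z)
  => ( ( z + 3 ) + ( z - z ) ) <= 2
stmt 2: x := 8 + 5  -- replace 0 occurrence(s) of x with (8 + 5)
  => ( ( z + 3 ) + ( z - z ) ) <= 2
stmt 1: y := x * z  -- replace 0 occurrence(s) of y with (x * z)
  => ( ( z + 3 ) + ( z - z ) ) <= 2

Answer: ( ( z + 3 ) + ( z - z ) ) <= 2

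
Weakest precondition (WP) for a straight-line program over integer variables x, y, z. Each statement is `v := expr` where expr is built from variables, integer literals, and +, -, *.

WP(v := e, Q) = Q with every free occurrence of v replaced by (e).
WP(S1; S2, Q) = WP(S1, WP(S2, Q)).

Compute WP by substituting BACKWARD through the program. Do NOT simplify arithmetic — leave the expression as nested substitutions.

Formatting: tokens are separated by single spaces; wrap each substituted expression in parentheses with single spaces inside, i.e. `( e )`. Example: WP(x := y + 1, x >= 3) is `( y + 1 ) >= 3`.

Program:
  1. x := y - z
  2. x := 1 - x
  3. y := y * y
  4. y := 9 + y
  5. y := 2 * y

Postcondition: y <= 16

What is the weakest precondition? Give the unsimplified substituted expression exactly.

post: y <= 16
stmt 5: y := 2 * y  -- replace 1 occurrence(s) of y with (2 * y)
  => ( 2 * y ) <= 16
stmt 4: y := 9 + y  -- replace 1 occurrence(s) of y with (9 + y)
  => ( 2 * ( 9 + y ) ) <= 16
stmt 3: y := y * y  -- replace 1 occurrence(s) of y with (y * y)
  => ( 2 * ( 9 + ( y * y ) ) ) <= 16
stmt 2: x := 1 - x  -- replace 0 occurrence(s) of x with (1 - x)
  => ( 2 * ( 9 + ( y * y ) ) ) <= 16
stmt 1: x := y - z  -- replace 0 occurrence(s) of x with (y - z)
  => ( 2 * ( 9 + ( y * y ) ) ) <= 16

Answer: ( 2 * ( 9 + ( y * y ) ) ) <= 16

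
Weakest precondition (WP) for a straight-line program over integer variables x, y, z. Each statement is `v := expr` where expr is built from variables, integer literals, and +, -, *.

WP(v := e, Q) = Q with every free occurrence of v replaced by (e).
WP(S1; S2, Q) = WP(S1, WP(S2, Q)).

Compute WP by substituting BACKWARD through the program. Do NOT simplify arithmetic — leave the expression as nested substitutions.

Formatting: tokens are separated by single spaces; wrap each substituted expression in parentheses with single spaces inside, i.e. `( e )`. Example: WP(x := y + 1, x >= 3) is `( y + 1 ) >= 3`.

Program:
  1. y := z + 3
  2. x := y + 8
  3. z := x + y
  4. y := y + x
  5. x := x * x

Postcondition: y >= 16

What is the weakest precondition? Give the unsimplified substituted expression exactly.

Answer: ( ( z + 3 ) + ( ( z + 3 ) + 8 ) ) >= 16

Derivation:
post: y >= 16
stmt 5: x := x * x  -- replace 0 occurrence(s) of x with (x * x)
  => y >= 16
stmt 4: y := y + x  -- replace 1 occurrence(s) of y with (y + x)
  => ( y + x ) >= 16
stmt 3: z := x + y  -- replace 0 occurrence(s) of z with (x + y)
  => ( y + x ) >= 16
stmt 2: x := y + 8  -- replace 1 occurrence(s) of x with (y + 8)
  => ( y + ( y + 8 ) ) >= 16
stmt 1: y := z + 3  -- replace 2 occurrence(s) of y with (z + 3)
  => ( ( z + 3 ) + ( ( z + 3 ) + 8 ) ) >= 16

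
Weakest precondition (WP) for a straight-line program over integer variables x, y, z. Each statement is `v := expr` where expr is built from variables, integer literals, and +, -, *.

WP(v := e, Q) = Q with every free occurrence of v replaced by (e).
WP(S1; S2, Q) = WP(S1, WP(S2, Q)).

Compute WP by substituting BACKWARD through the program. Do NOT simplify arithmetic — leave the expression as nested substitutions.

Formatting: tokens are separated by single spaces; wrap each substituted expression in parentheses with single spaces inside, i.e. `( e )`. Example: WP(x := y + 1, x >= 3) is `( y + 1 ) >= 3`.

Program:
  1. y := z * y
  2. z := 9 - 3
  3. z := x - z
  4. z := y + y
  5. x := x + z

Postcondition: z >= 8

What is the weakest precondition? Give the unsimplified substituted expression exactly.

post: z >= 8
stmt 5: x := x + z  -- replace 0 occurrence(s) of x with (x + z)
  => z >= 8
stmt 4: z := y + y  -- replace 1 occurrence(s) of z with (y + y)
  => ( y + y ) >= 8
stmt 3: z := x - z  -- replace 0 occurrence(s) of z with (x - z)
  => ( y + y ) >= 8
stmt 2: z := 9 - 3  -- replace 0 occurrence(s) of z with (9 - 3)
  => ( y + y ) >= 8
stmt 1: y := z * y  -- replace 2 occurrence(s) of y with (z * y)
  => ( ( z * y ) + ( z * y ) ) >= 8

Answer: ( ( z * y ) + ( z * y ) ) >= 8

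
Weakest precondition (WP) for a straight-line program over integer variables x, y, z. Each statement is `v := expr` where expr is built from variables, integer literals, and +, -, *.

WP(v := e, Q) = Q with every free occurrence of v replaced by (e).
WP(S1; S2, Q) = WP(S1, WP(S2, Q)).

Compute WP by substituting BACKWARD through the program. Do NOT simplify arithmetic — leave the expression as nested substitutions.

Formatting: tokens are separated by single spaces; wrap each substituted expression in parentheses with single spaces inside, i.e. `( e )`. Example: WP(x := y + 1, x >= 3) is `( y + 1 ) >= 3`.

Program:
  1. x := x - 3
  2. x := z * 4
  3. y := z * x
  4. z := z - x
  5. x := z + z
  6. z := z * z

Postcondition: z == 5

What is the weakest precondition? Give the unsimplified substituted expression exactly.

post: z == 5
stmt 6: z := z * z  -- replace 1 occurrence(s) of z with (z * z)
  => ( z * z ) == 5
stmt 5: x := z + z  -- replace 0 occurrence(s) of x with (z + z)
  => ( z * z ) == 5
stmt 4: z := z - x  -- replace 2 occurrence(s) of z with (z - x)
  => ( ( z - x ) * ( z - x ) ) == 5
stmt 3: y := z * x  -- replace 0 occurrence(s) of y with (z * x)
  => ( ( z - x ) * ( z - x ) ) == 5
stmt 2: x := z * 4  -- replace 2 occurrence(s) of x with (z * 4)
  => ( ( z - ( z * 4 ) ) * ( z - ( z * 4 ) ) ) == 5
stmt 1: x := x - 3  -- replace 0 occurrence(s) of x with (x - 3)
  => ( ( z - ( z * 4 ) ) * ( z - ( z * 4 ) ) ) == 5

Answer: ( ( z - ( z * 4 ) ) * ( z - ( z * 4 ) ) ) == 5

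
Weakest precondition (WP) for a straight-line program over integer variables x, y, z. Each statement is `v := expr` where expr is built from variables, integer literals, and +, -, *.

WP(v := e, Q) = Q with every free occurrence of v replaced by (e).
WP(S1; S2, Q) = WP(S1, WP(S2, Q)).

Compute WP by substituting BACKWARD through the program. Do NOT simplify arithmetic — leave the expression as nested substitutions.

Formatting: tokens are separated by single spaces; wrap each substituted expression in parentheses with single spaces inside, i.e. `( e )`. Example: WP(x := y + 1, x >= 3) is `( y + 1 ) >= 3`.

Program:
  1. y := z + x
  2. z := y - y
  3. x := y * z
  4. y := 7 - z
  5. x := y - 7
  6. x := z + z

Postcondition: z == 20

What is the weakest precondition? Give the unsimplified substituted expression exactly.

post: z == 20
stmt 6: x := z + z  -- replace 0 occurrence(s) of x with (z + z)
  => z == 20
stmt 5: x := y - 7  -- replace 0 occurrence(s) of x with (y - 7)
  => z == 20
stmt 4: y := 7 - z  -- replace 0 occurrence(s) of y with (7 - z)
  => z == 20
stmt 3: x := y * z  -- replace 0 occurrence(s) of x with (y * z)
  => z == 20
stmt 2: z := y - y  -- replace 1 occurrence(s) of z with (y - y)
  => ( y - y ) == 20
stmt 1: y := z + x  -- replace 2 occurrence(s) of y with (z + x)
  => ( ( z + x ) - ( z + x ) ) == 20

Answer: ( ( z + x ) - ( z + x ) ) == 20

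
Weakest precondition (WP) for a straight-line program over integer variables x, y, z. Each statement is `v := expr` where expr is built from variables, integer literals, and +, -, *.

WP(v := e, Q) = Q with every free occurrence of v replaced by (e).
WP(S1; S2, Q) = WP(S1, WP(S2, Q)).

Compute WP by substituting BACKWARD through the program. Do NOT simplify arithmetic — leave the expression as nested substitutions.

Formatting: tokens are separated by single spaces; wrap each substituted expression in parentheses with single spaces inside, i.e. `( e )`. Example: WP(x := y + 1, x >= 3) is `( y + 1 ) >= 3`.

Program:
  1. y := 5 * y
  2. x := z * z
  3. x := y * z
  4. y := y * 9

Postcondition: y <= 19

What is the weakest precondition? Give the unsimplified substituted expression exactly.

Answer: ( ( 5 * y ) * 9 ) <= 19

Derivation:
post: y <= 19
stmt 4: y := y * 9  -- replace 1 occurrence(s) of y with (y * 9)
  => ( y * 9 ) <= 19
stmt 3: x := y * z  -- replace 0 occurrence(s) of x with (y * z)
  => ( y * 9 ) <= 19
stmt 2: x := z * z  -- replace 0 occurrence(s) of x with (z * z)
  => ( y * 9 ) <= 19
stmt 1: y := 5 * y  -- replace 1 occurrence(s) of y with (5 * y)
  => ( ( 5 * y ) * 9 ) <= 19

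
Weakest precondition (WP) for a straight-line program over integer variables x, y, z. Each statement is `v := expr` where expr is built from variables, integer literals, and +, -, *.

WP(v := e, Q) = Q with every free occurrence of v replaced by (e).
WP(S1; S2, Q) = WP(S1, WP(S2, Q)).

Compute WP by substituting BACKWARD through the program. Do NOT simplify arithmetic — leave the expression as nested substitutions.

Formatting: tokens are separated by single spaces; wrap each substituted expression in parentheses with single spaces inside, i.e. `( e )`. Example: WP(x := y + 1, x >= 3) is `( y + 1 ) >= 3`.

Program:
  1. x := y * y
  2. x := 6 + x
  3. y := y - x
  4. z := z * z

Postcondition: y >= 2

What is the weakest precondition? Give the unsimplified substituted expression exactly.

post: y >= 2
stmt 4: z := z * z  -- replace 0 occurrence(s) of z with (z * z)
  => y >= 2
stmt 3: y := y - x  -- replace 1 occurrence(s) of y with (y - x)
  => ( y - x ) >= 2
stmt 2: x := 6 + x  -- replace 1 occurrence(s) of x with (6 + x)
  => ( y - ( 6 + x ) ) >= 2
stmt 1: x := y * y  -- replace 1 occurrence(s) of x with (y * y)
  => ( y - ( 6 + ( y * y ) ) ) >= 2

Answer: ( y - ( 6 + ( y * y ) ) ) >= 2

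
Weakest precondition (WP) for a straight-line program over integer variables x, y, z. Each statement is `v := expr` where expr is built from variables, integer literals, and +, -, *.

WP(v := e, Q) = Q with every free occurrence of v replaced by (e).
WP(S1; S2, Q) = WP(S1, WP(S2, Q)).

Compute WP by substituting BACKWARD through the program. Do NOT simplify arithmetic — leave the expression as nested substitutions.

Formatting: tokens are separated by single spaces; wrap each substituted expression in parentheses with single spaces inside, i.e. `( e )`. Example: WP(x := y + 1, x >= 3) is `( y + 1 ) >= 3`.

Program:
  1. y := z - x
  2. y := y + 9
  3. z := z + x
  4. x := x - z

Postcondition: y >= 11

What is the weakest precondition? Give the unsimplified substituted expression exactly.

Answer: ( ( z - x ) + 9 ) >= 11

Derivation:
post: y >= 11
stmt 4: x := x - z  -- replace 0 occurrence(s) of x with (x - z)
  => y >= 11
stmt 3: z := z + x  -- replace 0 occurrence(s) of z with (z + x)
  => y >= 11
stmt 2: y := y + 9  -- replace 1 occurrence(s) of y with (y + 9)
  => ( y + 9 ) >= 11
stmt 1: y := z - x  -- replace 1 occurrence(s) of y with (z - x)
  => ( ( z - x ) + 9 ) >= 11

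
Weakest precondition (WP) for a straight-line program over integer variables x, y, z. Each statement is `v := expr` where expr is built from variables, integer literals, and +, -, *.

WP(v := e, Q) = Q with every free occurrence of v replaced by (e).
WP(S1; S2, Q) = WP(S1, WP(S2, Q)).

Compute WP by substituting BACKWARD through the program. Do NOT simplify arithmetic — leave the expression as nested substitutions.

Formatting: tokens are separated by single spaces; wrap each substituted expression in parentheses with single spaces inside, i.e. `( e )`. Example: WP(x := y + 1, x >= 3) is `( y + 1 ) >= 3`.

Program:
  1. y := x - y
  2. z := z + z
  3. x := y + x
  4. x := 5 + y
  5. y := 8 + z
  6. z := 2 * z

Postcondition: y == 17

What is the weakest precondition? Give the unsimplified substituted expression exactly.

Answer: ( 8 + ( z + z ) ) == 17

Derivation:
post: y == 17
stmt 6: z := 2 * z  -- replace 0 occurrence(s) of z with (2 * z)
  => y == 17
stmt 5: y := 8 + z  -- replace 1 occurrence(s) of y with (8 + z)
  => ( 8 + z ) == 17
stmt 4: x := 5 + y  -- replace 0 occurrence(s) of x with (5 + y)
  => ( 8 + z ) == 17
stmt 3: x := y + x  -- replace 0 occurrence(s) of x with (y + x)
  => ( 8 + z ) == 17
stmt 2: z := z + z  -- replace 1 occurrence(s) of z with (z + z)
  => ( 8 + ( z + z ) ) == 17
stmt 1: y := x - y  -- replace 0 occurrence(s) of y with (x - y)
  => ( 8 + ( z + z ) ) == 17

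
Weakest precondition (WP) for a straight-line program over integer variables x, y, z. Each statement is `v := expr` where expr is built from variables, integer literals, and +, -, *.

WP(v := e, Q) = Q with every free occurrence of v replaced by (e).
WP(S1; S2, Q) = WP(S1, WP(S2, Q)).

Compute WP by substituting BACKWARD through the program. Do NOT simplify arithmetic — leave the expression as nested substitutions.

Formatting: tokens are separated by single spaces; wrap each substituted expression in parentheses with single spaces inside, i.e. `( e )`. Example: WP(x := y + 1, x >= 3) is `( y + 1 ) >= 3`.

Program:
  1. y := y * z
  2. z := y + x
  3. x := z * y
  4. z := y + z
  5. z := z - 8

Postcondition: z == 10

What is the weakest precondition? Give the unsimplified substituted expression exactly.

post: z == 10
stmt 5: z := z - 8  -- replace 1 occurrence(s) of z with (z - 8)
  => ( z - 8 ) == 10
stmt 4: z := y + z  -- replace 1 occurrence(s) of z with (y + z)
  => ( ( y + z ) - 8 ) == 10
stmt 3: x := z * y  -- replace 0 occurrence(s) of x with (z * y)
  => ( ( y + z ) - 8 ) == 10
stmt 2: z := y + x  -- replace 1 occurrence(s) of z with (y + x)
  => ( ( y + ( y + x ) ) - 8 ) == 10
stmt 1: y := y * z  -- replace 2 occurrence(s) of y with (y * z)
  => ( ( ( y * z ) + ( ( y * z ) + x ) ) - 8 ) == 10

Answer: ( ( ( y * z ) + ( ( y * z ) + x ) ) - 8 ) == 10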